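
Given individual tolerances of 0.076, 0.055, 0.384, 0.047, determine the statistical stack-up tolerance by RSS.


RSS = sqrt(0.076^2 + 0.055^2 + 0.384^2 + 0.047^2)
= sqrt(0.158466)
= 0.3981

0.3981


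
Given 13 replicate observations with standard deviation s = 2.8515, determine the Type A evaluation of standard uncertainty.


u_A = s / sqrt(n)
u_A = 2.8515 / sqrt(13)
u_A = 2.8515 / 3.6055513
u_A = 0.7909

0.7909


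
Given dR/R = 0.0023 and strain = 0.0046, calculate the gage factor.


GF = (dR/R) / epsilon
= 0.0023 / 0.0046
= 0.5000

0.5000


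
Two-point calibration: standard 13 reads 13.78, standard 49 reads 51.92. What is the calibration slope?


slope = (y2 - y1) / (x2 - x1)
= (51.92 - 13.78) / (49 - 13)
= 38.1400 / 36
= 1.0594

1.0594


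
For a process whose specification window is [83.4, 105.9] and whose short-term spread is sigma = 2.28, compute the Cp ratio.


Cp = (USL - LSL) / (6 * sigma)
= (105.9 - 83.4) / (6 * 2.28)
= 22.5000 / 13.6800
= 1.6447

1.6447


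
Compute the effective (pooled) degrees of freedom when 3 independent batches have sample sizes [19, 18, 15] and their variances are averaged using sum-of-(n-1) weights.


nu = sum_i (n_i - 1)
nu = ((19 - 1) + (18 - 1) + (15 - 1))
nu = 18 + 17 + 14
nu = 49

49


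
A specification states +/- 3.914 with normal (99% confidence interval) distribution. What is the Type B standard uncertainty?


u_B = half_width / 2.576
u_B = 3.914 / 2.576
u_B = 1.5194

1.5194


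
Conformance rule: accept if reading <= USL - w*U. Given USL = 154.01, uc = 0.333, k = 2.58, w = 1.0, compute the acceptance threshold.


U = k * uc = 2.58 * 0.333 = 0.85914
guard band g = w * U = 1.0 * 0.85914 = 0.85914
AL = USL - g = 154.01 - 0.85914
AL = 153.1509

153.1509


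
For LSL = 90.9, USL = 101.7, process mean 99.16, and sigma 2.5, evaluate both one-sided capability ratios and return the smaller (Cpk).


Cpu = (USL - mean) / (3*sigma) = (101.7 - 99.16) / (3*2.5) = 0.3387
Cpl = (mean - LSL) / (3*sigma) = (99.16 - 90.9) / (3*2.5) = 1.1013
Cpk = min(Cpu, Cpl) = 0.3387

0.3387


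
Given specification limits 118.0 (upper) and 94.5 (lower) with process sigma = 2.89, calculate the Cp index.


Cp = (USL - LSL) / (6 * sigma)
= (118.0 - 94.5) / (6 * 2.89)
= 23.5000 / 17.3400
= 1.3552

1.3552


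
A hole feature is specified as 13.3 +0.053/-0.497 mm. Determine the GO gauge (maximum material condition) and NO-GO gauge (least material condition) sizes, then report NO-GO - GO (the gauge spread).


GO = nominal - lower_tol (smallest hole = maximum material condition)
GO = 13.3 - 0.497 = 12.803
NO-GO = nominal + upper_tol (largest hole = least material condition)
NO-GO = 13.3 + 0.053 = 13.353
spread = NO-GO - GO = 13.353 - 12.803 = 0.5500

0.5500


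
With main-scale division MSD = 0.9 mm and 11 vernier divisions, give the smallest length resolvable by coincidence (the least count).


LC = MSD / n_div
= 0.9 / 11
= 0.0818

0.0818


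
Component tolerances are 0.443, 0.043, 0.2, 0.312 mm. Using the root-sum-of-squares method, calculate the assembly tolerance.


RSS = sqrt(0.443^2 + 0.043^2 + 0.2^2 + 0.312^2)
= sqrt(0.335442)
= 0.5792

0.5792


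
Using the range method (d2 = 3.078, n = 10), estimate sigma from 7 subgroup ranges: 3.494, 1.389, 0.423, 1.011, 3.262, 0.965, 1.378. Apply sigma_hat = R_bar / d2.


R_bar = (3.494 + 1.389 + 0.423 + 1.011 + 3.262 + 0.965 + 1.378) / 7
R_bar = 11.922 / 7 = 1.7031429
sigma_hat = R_bar / d2 = 1.7031429 / 3.078 = 0.5533

0.5533


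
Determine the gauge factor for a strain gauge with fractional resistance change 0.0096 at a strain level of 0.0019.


GF = (dR/R) / epsilon
= 0.0096 / 0.0019
= 5.0526

5.0526


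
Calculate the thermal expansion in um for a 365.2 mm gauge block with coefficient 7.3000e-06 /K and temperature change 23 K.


dL = L * alpha * dT
= 365.2 * 7.3000e-06 * 23
= 0.0613171 mm
dL_um = 0.0613171 * 1000 = 61.3171 um

61.3171


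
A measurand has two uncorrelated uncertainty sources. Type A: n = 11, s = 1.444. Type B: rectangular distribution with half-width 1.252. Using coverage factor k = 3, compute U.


u_A = s / sqrt(n) = 1.444 / sqrt(11) = 0.43538238
u_B = half_width / sqrt(3) = 1.252 / sqrt(3) = 0.72284254
uc = sqrt(u_A^2 + u_B^2) = sqrt(0.43538238^2 + 0.72284254^2) = 0.84383598
U = k * uc = 3 * 0.84383598
U = 2.5315

2.5315


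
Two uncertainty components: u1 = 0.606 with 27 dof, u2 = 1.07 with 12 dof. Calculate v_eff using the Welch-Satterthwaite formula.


uc = sqrt(u1^2 + u2^2) = sqrt(0.606^2 + 1.07^2) = 1.2296894
v_eff = uc^4 / (u1^4/v1 + u2^4/v2)
= 1.2296894^4 / (0.606^4/27 + 1.07^4/12)
= 2.2865553 / 0.1142279
v_eff = 20.0175

20.0175


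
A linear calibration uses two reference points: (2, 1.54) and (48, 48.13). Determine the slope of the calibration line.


slope = (y2 - y1) / (x2 - x1)
= (48.13 - 1.54) / (48 - 2)
= 46.5900 / 46
= 1.0128

1.0128


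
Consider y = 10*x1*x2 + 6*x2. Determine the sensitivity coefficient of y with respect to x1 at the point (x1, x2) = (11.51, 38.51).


y = 10*x1*x2 + 6*x2
dy/dx1 = 10*x2
Evaluate at x2 = 38.51: c1 = 10 * 38.51
c1 = 385.1000

385.1000


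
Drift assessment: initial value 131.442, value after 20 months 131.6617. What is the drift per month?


rate = (v2 - v1) / months
= (131.6617 - 131.442) / 20
= 0.2197 / 20
= 0.0110

0.0110


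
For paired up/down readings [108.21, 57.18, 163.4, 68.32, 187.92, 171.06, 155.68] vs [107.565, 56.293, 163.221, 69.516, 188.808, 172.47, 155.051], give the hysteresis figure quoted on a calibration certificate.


|108.21 - 107.565| = 0.6450
|57.18 - 56.293| = 0.8870
|163.4 - 163.221| = 0.1790
|68.32 - 69.516| = 1.1960
|187.92 - 188.808| = 0.8880
|171.06 - 172.47| = 1.4100
|155.68 - 155.051| = 0.6290
hysteresis = max(diffs) = 1.4100

1.4100


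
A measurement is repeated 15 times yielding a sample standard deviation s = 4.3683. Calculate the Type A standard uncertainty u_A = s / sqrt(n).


u_A = s / sqrt(n)
u_A = 4.3683 / sqrt(15)
u_A = 4.3683 / 3.8729833
u_A = 1.1279

1.1279


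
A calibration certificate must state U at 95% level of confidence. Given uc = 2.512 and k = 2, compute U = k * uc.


U = k * uc
U = 2 * 2.512
U = 5.0240

5.0240


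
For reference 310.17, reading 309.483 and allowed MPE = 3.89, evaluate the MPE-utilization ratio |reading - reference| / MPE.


e = indication - reference = 309.483 - 310.17 = -0.6870
|e| = 0.6870
ratio = |e| / MPE = 0.6870 / 3.89
ratio = 0.1766

0.1766


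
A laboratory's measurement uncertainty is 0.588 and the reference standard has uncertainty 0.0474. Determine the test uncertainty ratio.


TUR = u_lab / u_ref
= 0.588 / 0.0474
= 12.4051

12.4051


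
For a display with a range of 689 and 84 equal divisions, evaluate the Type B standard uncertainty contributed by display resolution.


resolution = range / divisions
resolution = 689 / 84 = 8.202381
u_res = resolution / (2*sqrt(3))
u_res = 8.202381 / 3.4641016
u_res = 2.3678

2.3678


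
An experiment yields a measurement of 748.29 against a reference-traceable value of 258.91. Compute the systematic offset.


Systematic error = measured - true
= 748.29 - 258.91
= 489.3800

489.3800


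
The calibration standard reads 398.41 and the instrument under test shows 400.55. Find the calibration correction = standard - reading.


Correction = standard - reading
= 398.41 - 400.55
= -2.1400

-2.1400


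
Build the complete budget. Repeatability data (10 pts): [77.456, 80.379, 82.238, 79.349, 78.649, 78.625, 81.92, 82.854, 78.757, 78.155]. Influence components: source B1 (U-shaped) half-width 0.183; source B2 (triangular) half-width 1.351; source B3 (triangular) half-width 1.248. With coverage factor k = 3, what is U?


mean = (77.456 + 80.379 + 82.238 + 79.349 + 78.649 + 78.625 + 81.92 + 82.854 + 78.757 + 78.155) / 10 = 79.8382
s = sqrt(sum((x - mean)^2)/(n-1)) = 1.8939332
u_A = s / sqrt(n) = 1.8939332 / sqrt(10) = 0.59891426
u_B1 = 0.183 / sqrt(2) = 0.12940054
u_B2 = 1.351 / sqrt(6) = 0.55154344
u_B3 = 1.248 / sqrt(6) = 0.50949387
uc = sqrt(0.59891426^2 + 0.12940054^2 + 0.55154344^2 + 0.50949387^2) = 0.96913722
U = k * uc = 3 * 0.96913722
U = 2.9074

2.9074


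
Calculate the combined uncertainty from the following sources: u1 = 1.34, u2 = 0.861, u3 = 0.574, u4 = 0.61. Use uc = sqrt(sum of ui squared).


uc = sqrt(1.34^2 + 0.861^2 + 0.574^2 + 0.61^2)
uc = sqrt(3.238497)
uc = 1.7996

1.7996


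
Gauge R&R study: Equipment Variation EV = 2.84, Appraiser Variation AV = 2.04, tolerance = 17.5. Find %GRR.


GRR = sqrt(EV^2 + AV^2) = sqrt(2.84^2 + 2.04^2) = 3.4967413
%GRR = GRR / tol * 100 = 3.4967413 / 17.5 * 100
%GRR = 19.9814

19.9814


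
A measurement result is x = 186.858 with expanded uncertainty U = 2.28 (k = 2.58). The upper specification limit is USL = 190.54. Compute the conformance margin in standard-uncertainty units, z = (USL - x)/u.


u = U / k = 2.28 / 2.58 = 0.88372093
margin = |USL - x| = |190.54 - 186.858| = 3.682
z = margin / u = 3.682 / 0.88372093
z = 4.1665

4.1665


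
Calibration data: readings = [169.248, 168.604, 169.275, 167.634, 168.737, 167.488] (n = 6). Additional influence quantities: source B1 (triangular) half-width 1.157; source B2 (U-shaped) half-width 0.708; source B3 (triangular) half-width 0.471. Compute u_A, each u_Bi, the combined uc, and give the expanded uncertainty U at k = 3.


mean = (169.248 + 168.604 + 169.275 + 167.634 + 168.737 + 167.488) / 6 = 168.4976667
s = sqrt(sum((x - mean)^2)/(n-1)) = 0.77474916
u_A = s / sqrt(n) = 0.77474916 / sqrt(6) = 0.31629002
u_B1 = 1.157 / sqrt(6) = 0.47234327
u_B2 = 0.708 / sqrt(2) = 0.5006316
u_B3 = 0.471 / sqrt(6) = 0.19228494
uc = sqrt(0.31629002^2 + 0.47234327^2 + 0.5006316^2 + 0.19228494^2) = 0.7815069
U = k * uc = 3 * 0.7815069
U = 2.3445

2.3445


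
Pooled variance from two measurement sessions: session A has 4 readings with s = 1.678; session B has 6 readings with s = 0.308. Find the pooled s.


s_p = sqrt(((n1-1)*s1^2 + (n2-1)*s2^2) / (n1+n2-2))
numerator = (4-1)*1.678^2 + (6-1)*0.308^2 = 8.447052 + 0.47432 = 8.921372
denominator = 4 + 6 - 2 = 8
s_p^2 = 8.921372 / 8 = 1.1151715
s_p = sqrt(1.1151715) = 1.0560

1.0560


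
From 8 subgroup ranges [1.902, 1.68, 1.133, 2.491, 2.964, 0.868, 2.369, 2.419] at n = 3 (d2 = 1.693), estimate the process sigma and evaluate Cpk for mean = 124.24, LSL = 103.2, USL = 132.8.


R_bar = (1.902 + 1.68 + 1.133 + 2.491 + 2.964 + 0.868 + 2.369 + 2.419) / 8 = 1.97825
sigma = R_bar / d2 = 1.97825 / 1.693 = 1.1684879
Cp = (USL - LSL)/(6*sigma) = (132.8 - 103.2)/(6*1.1684879) = 4.2220
Cpu = (132.8 - 124.24)/(3*1.1684879) = 2.4419
Cpl = (124.24 - 103.2)/(3*1.1684879) = 6.0021
Cpk = min(Cpu, Cpl) = 2.4419

2.4419


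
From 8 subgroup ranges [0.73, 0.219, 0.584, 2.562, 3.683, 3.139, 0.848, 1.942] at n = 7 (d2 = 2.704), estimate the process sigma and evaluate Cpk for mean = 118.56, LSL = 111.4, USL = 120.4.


R_bar = (0.73 + 0.219 + 0.584 + 2.562 + 3.683 + 3.139 + 0.848 + 1.942) / 8 = 1.713375
sigma = R_bar / d2 = 1.713375 / 2.704 = 0.6336446
Cp = (USL - LSL)/(6*sigma) = (120.4 - 111.4)/(6*0.6336446) = 2.3673
Cpu = (120.4 - 118.56)/(3*0.6336446) = 0.9679
Cpl = (118.56 - 111.4)/(3*0.6336446) = 3.7666
Cpk = min(Cpu, Cpl) = 0.9679

0.9679


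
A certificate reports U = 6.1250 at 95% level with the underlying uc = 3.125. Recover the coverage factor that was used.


k = U / uc
k = 6.1250 / 3.125
k = 1.96

1.96


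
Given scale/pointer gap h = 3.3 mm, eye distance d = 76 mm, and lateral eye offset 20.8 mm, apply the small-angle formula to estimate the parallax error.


error = h * offset / d
= 3.3 * 20.8 / 76
= 0.9032

0.9032


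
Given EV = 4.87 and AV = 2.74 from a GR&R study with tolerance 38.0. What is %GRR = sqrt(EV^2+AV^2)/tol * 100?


GRR = sqrt(EV^2 + AV^2) = sqrt(4.87^2 + 2.74^2) = 5.5878887
%GRR = GRR / tol * 100 = 5.5878887 / 38.0 * 100
%GRR = 14.7050

14.7050


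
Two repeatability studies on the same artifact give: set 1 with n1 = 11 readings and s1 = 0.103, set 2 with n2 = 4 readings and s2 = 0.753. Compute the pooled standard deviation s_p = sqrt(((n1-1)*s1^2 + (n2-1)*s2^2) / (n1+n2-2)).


s_p = sqrt(((n1-1)*s1^2 + (n2-1)*s2^2) / (n1+n2-2))
numerator = (11-1)*0.103^2 + (4-1)*0.753^2 = 0.10609 + 1.701027 = 1.807117
denominator = 11 + 4 - 2 = 13
s_p^2 = 1.807117 / 13 = 0.139009
s_p = sqrt(0.139009) = 0.3728

0.3728


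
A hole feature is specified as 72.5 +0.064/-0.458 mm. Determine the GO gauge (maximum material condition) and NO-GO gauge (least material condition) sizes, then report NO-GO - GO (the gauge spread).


GO = nominal - lower_tol (smallest hole = maximum material condition)
GO = 72.5 - 0.458 = 72.042
NO-GO = nominal + upper_tol (largest hole = least material condition)
NO-GO = 72.5 + 0.064 = 72.564
spread = NO-GO - GO = 72.564 - 72.042 = 0.5220

0.5220


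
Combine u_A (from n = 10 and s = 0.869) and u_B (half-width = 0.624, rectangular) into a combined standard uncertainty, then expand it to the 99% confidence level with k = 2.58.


u_A = s / sqrt(n) = 0.869 / sqrt(10) = 0.27480193
u_B = half_width / sqrt(3) = 0.624 / sqrt(3) = 0.36026657
uc = sqrt(u_A^2 + u_B^2) = sqrt(0.27480193^2 + 0.36026657^2) = 0.45310937
U = k * uc = 2.58 * 0.45310937
U = 1.1690

1.1690


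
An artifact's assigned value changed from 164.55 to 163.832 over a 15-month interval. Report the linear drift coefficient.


rate = (v2 - v1) / months
= (163.832 - 164.55) / 15
= -0.7180 / 15
= -0.0479

-0.0479


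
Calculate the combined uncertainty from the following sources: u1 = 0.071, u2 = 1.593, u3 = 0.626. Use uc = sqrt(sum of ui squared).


uc = sqrt(0.071^2 + 1.593^2 + 0.626^2)
uc = sqrt(2.934566)
uc = 1.7131

1.7131


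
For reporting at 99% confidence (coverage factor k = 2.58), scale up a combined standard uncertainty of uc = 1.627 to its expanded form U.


U = k * uc
U = 2.58 * 1.627
U = 4.1977

4.1977


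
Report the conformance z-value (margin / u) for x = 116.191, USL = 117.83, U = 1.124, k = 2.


u = U / k = 1.124 / 2 = 0.562
margin = |USL - x| = |117.83 - 116.191| = 1.639
z = margin / u = 1.639 / 0.562
z = 2.9164

2.9164


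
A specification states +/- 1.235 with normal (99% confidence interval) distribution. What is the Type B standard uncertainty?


u_B = half_width / 2.576
u_B = 1.235 / 2.576
u_B = 0.4794

0.4794


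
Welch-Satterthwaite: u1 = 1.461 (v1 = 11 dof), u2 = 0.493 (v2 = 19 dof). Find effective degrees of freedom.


uc = sqrt(u1^2 + u2^2) = sqrt(1.461^2 + 0.493^2) = 1.5419371
v_eff = uc^4 / (u1^4/v1 + u2^4/v2)
= 1.5419371^4 / (1.461^4/11 + 0.493^4/19)
= 5.6528392 / 0.41730727
v_eff = 13.5460

13.5460


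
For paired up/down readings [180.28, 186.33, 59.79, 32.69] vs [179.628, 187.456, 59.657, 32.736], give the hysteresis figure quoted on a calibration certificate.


|180.28 - 179.628| = 0.6520
|186.33 - 187.456| = 1.1260
|59.79 - 59.657| = 0.1330
|32.69 - 32.736| = 0.0460
hysteresis = max(diffs) = 1.1260

1.1260


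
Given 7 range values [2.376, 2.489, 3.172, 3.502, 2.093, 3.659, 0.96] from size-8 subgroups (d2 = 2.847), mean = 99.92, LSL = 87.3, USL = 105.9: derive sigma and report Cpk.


R_bar = (2.376 + 2.489 + 3.172 + 3.502 + 2.093 + 3.659 + 0.96) / 7 = 2.6072857
sigma = R_bar / d2 = 2.6072857 / 2.847 = 0.91580109
Cp = (USL - LSL)/(6*sigma) = (105.9 - 87.3)/(6*0.91580109) = 3.3850
Cpu = (105.9 - 99.92)/(3*0.91580109) = 2.1766
Cpl = (99.92 - 87.3)/(3*0.91580109) = 4.5934
Cpk = min(Cpu, Cpl) = 2.1766

2.1766


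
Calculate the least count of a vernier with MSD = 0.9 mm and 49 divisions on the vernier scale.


LC = MSD / n_div
= 0.9 / 49
= 0.0184

0.0184


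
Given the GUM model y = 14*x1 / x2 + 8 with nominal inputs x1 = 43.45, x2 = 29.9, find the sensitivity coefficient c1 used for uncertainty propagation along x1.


y = 14*x1 / x2 + 8
dy/dx1 = 14/x2
Evaluate at x2 = 29.9: c1 = 14 / 29.9
c1 = 0.4682

0.4682


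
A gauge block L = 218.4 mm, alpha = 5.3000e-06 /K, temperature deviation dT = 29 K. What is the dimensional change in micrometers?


dL = L * alpha * dT
= 218.4 * 5.3000e-06 * 29
= 0.0335681 mm
dL_um = 0.0335681 * 1000 = 33.5681 um

33.5681


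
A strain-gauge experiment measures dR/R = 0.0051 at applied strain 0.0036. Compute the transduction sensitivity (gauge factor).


GF = (dR/R) / epsilon
= 0.0051 / 0.0036
= 1.4167

1.4167


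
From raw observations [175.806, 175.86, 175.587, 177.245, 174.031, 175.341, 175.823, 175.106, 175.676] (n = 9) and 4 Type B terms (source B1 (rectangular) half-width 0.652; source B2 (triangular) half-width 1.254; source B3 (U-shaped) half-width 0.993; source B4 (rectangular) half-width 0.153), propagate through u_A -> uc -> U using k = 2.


mean = (175.806 + 175.86 + 175.587 + 177.245 + 174.031 + 175.341 + 175.823 + 175.106 + 175.676) / 9 = 175.6083333
s = sqrt(sum((x - mean)^2)/(n-1)) = 0.83993958
u_A = s / sqrt(n) = 0.83993958 / sqrt(9) = 0.27997986
u_B1 = 0.652 / sqrt(3) = 0.37643238
u_B2 = 1.254 / sqrt(6) = 0.51194336
u_B3 = 0.993 / sqrt(2) = 0.70215703
u_B4 = 0.153 / sqrt(3) = 0.088334591
uc = sqrt(0.27997986^2 + 0.37643238^2 + 0.51194336^2 + 0.70215703^2 + 0.088334591^2) = 0.99146536
U = k * uc = 2 * 0.99146536
U = 1.9829

1.9829


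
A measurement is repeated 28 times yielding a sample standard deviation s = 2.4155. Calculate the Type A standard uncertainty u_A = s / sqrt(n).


u_A = s / sqrt(n)
u_A = 2.4155 / sqrt(28)
u_A = 2.4155 / 5.2915026
u_A = 0.4565

0.4565


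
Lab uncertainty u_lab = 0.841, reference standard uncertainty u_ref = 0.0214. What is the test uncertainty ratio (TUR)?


TUR = u_lab / u_ref
= 0.841 / 0.0214
= 39.2991

39.2991


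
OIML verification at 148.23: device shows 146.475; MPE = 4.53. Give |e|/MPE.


e = indication - reference = 146.475 - 148.23 = -1.7550
|e| = 1.7550
ratio = |e| / MPE = 1.7550 / 4.53
ratio = 0.3874

0.3874


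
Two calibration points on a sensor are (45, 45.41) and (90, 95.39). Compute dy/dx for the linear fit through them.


slope = (y2 - y1) / (x2 - x1)
= (95.39 - 45.41) / (90 - 45)
= 49.9800 / 45
= 1.1107

1.1107


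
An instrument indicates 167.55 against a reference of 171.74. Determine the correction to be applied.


Correction = standard - reading
= 171.74 - 167.55
= 4.1900

4.1900


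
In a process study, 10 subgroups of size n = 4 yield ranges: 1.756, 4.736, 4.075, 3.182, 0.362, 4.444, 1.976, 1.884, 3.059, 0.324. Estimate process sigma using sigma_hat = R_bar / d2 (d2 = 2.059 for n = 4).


R_bar = (1.756 + 4.736 + 4.075 + 3.182 + 0.362 + 4.444 + 1.976 + 1.884 + 3.059 + 0.324) / 10
R_bar = 25.798 / 10 = 2.5798
sigma_hat = R_bar / d2 = 2.5798 / 2.059 = 1.2529

1.2529


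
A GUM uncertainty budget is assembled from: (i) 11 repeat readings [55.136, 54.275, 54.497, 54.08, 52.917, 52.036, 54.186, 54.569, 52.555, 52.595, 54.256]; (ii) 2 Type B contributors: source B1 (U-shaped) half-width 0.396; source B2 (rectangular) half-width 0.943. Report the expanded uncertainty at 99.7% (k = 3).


mean = (55.136 + 54.275 + 54.497 + 54.08 + 52.917 + 52.036 + 54.186 + 54.569 + 52.555 + 52.595 + 54.256) / 11 = 53.73654545
s = sqrt(sum((x - mean)^2)/(n-1)) = 1.0184383
u_A = s / sqrt(n) = 1.0184383 / sqrt(11) = 0.3070707
u_B1 = 0.396 / sqrt(2) = 0.28001429
u_B2 = 0.943 / sqrt(3) = 0.5444413
uc = sqrt(0.3070707^2 + 0.28001429^2 + 0.5444413^2) = 0.68492098
U = k * uc = 3 * 0.68492098
U = 2.0548

2.0548


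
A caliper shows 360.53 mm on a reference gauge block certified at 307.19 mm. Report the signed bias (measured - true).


Systematic error = measured - true
= 360.53 - 307.19
= 53.3400

53.3400


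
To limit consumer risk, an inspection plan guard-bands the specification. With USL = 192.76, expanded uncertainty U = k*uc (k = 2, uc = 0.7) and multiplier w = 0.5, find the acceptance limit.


U = k * uc = 2 * 0.7 = 1.4
guard band g = w * U = 0.5 * 1.4 = 0.7
AL = USL - g = 192.76 - 0.7
AL = 192.0600

192.0600


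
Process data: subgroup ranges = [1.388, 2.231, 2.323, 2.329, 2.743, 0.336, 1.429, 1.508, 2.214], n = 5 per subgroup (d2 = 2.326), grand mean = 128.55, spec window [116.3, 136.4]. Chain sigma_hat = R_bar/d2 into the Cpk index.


R_bar = (1.388 + 2.231 + 2.323 + 2.329 + 2.743 + 0.336 + 1.429 + 1.508 + 2.214) / 9 = 1.8334444
sigma = R_bar / d2 = 1.8334444 / 2.326 = 0.78823921
Cp = (USL - LSL)/(6*sigma) = (136.4 - 116.3)/(6*0.78823921) = 4.2500
Cpu = (136.4 - 128.55)/(3*0.78823921) = 3.3196
Cpl = (128.55 - 116.3)/(3*0.78823921) = 5.1803
Cpk = min(Cpu, Cpl) = 3.3196

3.3196


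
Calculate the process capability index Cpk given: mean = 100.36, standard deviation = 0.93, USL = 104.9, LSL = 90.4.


Cpu = (USL - mean) / (3*sigma) = (104.9 - 100.36) / (3*0.93) = 1.6272
Cpl = (mean - LSL) / (3*sigma) = (100.36 - 90.4) / (3*0.93) = 3.5699
Cpk = min(Cpu, Cpl) = 1.6272

1.6272


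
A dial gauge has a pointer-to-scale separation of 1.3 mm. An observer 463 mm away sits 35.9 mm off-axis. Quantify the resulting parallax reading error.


error = h * offset / d
= 1.3 * 35.9 / 463
= 0.1008

0.1008


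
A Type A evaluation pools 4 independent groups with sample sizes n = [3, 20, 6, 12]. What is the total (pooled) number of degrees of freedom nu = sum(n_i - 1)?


nu = sum_i (n_i - 1)
nu = ((3 - 1) + (20 - 1) + (6 - 1) + (12 - 1))
nu = 2 + 19 + 5 + 11
nu = 37

37


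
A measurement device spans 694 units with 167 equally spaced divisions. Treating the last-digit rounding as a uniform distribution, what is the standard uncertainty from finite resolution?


resolution = range / divisions
resolution = 694 / 167 = 4.1556886
u_res = resolution / (2*sqrt(3))
u_res = 4.1556886 / 3.4641016
u_res = 1.1996

1.1996


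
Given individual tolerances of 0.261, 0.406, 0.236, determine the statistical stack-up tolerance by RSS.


RSS = sqrt(0.261^2 + 0.406^2 + 0.236^2)
= sqrt(0.288653)
= 0.5373

0.5373


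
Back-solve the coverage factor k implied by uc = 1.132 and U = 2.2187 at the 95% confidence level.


k = U / uc
k = 2.2187 / 1.132
k = 1.96

1.96


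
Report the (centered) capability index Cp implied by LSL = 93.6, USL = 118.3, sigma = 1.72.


Cp = (USL - LSL) / (6 * sigma)
= (118.3 - 93.6) / (6 * 1.72)
= 24.7000 / 10.3200
= 2.3934

2.3934


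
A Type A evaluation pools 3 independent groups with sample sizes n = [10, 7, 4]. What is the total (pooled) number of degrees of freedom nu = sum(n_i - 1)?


nu = sum_i (n_i - 1)
nu = ((10 - 1) + (7 - 1) + (4 - 1))
nu = 9 + 6 + 3
nu = 18

18


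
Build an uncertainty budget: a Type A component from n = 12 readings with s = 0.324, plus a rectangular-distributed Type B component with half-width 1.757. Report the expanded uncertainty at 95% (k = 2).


u_A = s / sqrt(n) = 0.324 / sqrt(12) = 0.093530744
u_B = half_width / sqrt(3) = 1.757 / sqrt(3) = 1.0144044
uc = sqrt(u_A^2 + u_B^2) = sqrt(0.093530744^2 + 1.0144044^2) = 1.0187072
U = k * uc = 2 * 1.0187072
U = 2.0374

2.0374


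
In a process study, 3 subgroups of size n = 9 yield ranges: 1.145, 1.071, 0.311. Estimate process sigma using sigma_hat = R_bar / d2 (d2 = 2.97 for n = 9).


R_bar = (1.145 + 1.071 + 0.311) / 3
R_bar = 2.527 / 3 = 0.84233333
sigma_hat = R_bar / d2 = 0.84233333 / 2.97 = 0.2836

0.2836


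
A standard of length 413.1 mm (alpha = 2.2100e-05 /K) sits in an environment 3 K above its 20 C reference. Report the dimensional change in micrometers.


dL = L * alpha * dT
= 413.1 * 2.2100e-05 * 3
= 0.0273885 mm
dL_um = 0.0273885 * 1000 = 27.3885 um

27.3885


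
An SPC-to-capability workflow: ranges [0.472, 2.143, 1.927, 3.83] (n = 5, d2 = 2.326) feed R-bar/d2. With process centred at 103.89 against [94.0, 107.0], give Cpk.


R_bar = (0.472 + 2.143 + 1.927 + 3.83) / 4 = 2.093
sigma = R_bar / d2 = 2.093 / 2.326 = 0.89982803
Cp = (USL - LSL)/(6*sigma) = (107.0 - 94.0)/(6*0.89982803) = 2.4079
Cpu = (107.0 - 103.89)/(3*0.89982803) = 1.1521
Cpl = (103.89 - 94.0)/(3*0.89982803) = 3.6637
Cpk = min(Cpu, Cpl) = 1.1521

1.1521


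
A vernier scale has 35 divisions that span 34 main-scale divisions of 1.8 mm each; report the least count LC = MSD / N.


LC = MSD / n_div
= 1.8 / 35
= 0.0514

0.0514


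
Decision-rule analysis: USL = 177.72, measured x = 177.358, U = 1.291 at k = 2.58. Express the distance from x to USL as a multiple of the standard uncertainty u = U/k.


u = U / k = 1.291 / 2.58 = 0.5003876
margin = |USL - x| = |177.72 - 177.358| = 0.362
z = margin / u = 0.362 / 0.5003876
z = 0.7234

0.7234


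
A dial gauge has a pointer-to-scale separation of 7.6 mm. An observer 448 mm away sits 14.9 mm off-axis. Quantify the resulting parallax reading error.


error = h * offset / d
= 7.6 * 14.9 / 448
= 0.2528

0.2528


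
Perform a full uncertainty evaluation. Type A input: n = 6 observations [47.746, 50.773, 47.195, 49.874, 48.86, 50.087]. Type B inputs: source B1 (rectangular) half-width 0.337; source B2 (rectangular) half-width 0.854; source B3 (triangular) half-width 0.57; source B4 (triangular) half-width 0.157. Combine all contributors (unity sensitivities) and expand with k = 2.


mean = (47.746 + 50.773 + 47.195 + 49.874 + 48.86 + 50.087) / 6 = 49.08916667
s = sqrt(sum((x - mean)^2)/(n-1)) = 1.4065142
u_A = s / sqrt(n) = 1.4065142 / sqrt(6) = 0.57420702
u_B1 = 0.337 / sqrt(3) = 0.19456704
u_B2 = 0.854 / sqrt(3) = 0.49305713
u_B3 = 0.57 / sqrt(6) = 0.23270153
u_B4 = 0.157 / sqrt(6) = 0.064094982
uc = sqrt(0.57420702^2 + 0.19456704^2 + 0.49305713^2 + 0.23270153^2 + 0.064094982^2) = 0.81788357
U = k * uc = 2 * 0.81788357
U = 1.6358

1.6358


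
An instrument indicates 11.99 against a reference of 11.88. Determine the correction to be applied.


Correction = standard - reading
= 11.88 - 11.99
= -0.1100

-0.1100


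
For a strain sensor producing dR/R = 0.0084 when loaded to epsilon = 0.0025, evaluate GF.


GF = (dR/R) / epsilon
= 0.0084 / 0.0025
= 3.3600

3.3600


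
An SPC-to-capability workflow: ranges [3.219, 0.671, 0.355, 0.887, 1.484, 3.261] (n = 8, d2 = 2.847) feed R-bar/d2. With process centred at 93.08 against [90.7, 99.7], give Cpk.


R_bar = (3.219 + 0.671 + 0.355 + 0.887 + 1.484 + 3.261) / 6 = 1.6461667
sigma = R_bar / d2 = 1.6461667 / 2.847 = 0.57821099
Cp = (USL - LSL)/(6*sigma) = (99.7 - 90.7)/(6*0.57821099) = 2.5942
Cpu = (99.7 - 93.08)/(3*0.57821099) = 3.8164
Cpl = (93.08 - 90.7)/(3*0.57821099) = 1.3720
Cpk = min(Cpu, Cpl) = 1.3720

1.3720


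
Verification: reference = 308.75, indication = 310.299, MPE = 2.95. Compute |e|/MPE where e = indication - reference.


e = indication - reference = 310.299 - 308.75 = 1.5490
|e| = 1.5490
ratio = |e| / MPE = 1.5490 / 2.95
ratio = 0.5251

0.5251


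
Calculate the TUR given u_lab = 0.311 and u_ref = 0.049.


TUR = u_lab / u_ref
= 0.311 / 0.049
= 6.3469

6.3469


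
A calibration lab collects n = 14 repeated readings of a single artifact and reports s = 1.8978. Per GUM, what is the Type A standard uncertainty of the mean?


u_A = s / sqrt(n)
u_A = 1.8978 / sqrt(14)
u_A = 1.8978 / 3.7416574
u_A = 0.5072

0.5072


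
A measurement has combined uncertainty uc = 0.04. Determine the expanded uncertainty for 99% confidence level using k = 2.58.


U = k * uc
U = 2.58 * 0.04
U = 0.1032

0.1032


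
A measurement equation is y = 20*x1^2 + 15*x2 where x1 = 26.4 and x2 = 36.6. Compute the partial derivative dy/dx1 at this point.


y = 20*x1^2 + 15*x2
dy/dx1 = 2*20*x1
Evaluate at x1 = 26.4: c1 = 40 * 26.4
c1 = 1056.0000

1056.0000


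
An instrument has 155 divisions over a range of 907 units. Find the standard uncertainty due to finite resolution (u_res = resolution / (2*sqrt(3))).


resolution = range / divisions
resolution = 907 / 155 = 5.8516129
u_res = resolution / (2*sqrt(3))
u_res = 5.8516129 / 3.4641016
u_res = 1.6892

1.6892


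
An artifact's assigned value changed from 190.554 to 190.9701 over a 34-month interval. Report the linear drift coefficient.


rate = (v2 - v1) / months
= (190.9701 - 190.554) / 34
= 0.4161 / 34
= 0.0122

0.0122


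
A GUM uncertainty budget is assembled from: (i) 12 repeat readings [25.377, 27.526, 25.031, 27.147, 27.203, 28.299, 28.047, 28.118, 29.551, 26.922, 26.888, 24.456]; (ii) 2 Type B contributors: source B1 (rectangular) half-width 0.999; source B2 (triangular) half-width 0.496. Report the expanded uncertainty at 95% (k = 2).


mean = (25.377 + 27.526 + 25.031 + 27.147 + 27.203 + 28.299 + 28.047 + 28.118 + 29.551 + 26.922 + 26.888 + 24.456) / 12 = 27.04708333
s = sqrt(sum((x - mean)^2)/(n-1)) = 1.4726501
u_A = s / sqrt(n) = 1.4726501 / sqrt(12) = 0.42511747
u_B1 = 0.999 / sqrt(3) = 0.57677292
u_B2 = 0.496 / sqrt(6) = 0.20249115
uc = sqrt(0.42511747^2 + 0.57677292^2 + 0.20249115^2) = 0.74457675
U = k * uc = 2 * 0.74457675
U = 1.4892

1.4892


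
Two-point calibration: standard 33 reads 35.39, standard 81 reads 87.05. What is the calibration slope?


slope = (y2 - y1) / (x2 - x1)
= (87.05 - 35.39) / (81 - 33)
= 51.6600 / 48
= 1.0762

1.0762


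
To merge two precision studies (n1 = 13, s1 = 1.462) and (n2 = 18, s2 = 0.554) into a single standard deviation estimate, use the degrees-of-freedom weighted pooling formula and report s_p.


s_p = sqrt(((n1-1)*s1^2 + (n2-1)*s2^2) / (n1+n2-2))
numerator = (13-1)*1.462^2 + (18-1)*0.554^2 = 25.649328 + 5.217572 = 30.8669
denominator = 13 + 18 - 2 = 29
s_p^2 = 30.8669 / 29 = 1.0643759
s_p = sqrt(1.0643759) = 1.0317

1.0317


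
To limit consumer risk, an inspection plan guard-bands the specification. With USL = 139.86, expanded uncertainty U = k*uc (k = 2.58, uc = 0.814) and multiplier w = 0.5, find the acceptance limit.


U = k * uc = 2.58 * 0.814 = 2.10012
guard band g = w * U = 0.5 * 2.10012 = 1.05006
AL = USL - g = 139.86 - 1.05006
AL = 138.8099

138.8099


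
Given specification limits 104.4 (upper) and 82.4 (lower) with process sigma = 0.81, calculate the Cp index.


Cp = (USL - LSL) / (6 * sigma)
= (104.4 - 82.4) / (6 * 0.81)
= 22.0000 / 4.8600
= 4.5267

4.5267


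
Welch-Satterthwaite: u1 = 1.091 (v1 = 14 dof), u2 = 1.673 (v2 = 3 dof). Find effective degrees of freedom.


uc = sqrt(u1^2 + u2^2) = sqrt(1.091^2 + 1.673^2) = 1.9973007
v_eff = uc^4 / (u1^4/v1 + u2^4/v2)
= 1.9973007^4 / (1.091^4/14 + 1.673^4/3)
= 15.913797 / 2.7125323
v_eff = 5.8668

5.8668


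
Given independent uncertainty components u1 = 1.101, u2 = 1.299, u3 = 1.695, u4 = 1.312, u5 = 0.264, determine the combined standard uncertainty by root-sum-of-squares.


uc = sqrt(1.101^2 + 1.299^2 + 1.695^2 + 1.312^2 + 0.264^2)
uc = sqrt(7.563667)
uc = 2.7502

2.7502


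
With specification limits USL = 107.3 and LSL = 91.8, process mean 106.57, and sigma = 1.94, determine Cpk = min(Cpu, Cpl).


Cpu = (USL - mean) / (3*sigma) = (107.3 - 106.57) / (3*1.94) = 0.1254
Cpl = (mean - LSL) / (3*sigma) = (106.57 - 91.8) / (3*1.94) = 2.5378
Cpk = min(Cpu, Cpl) = 0.1254

0.1254


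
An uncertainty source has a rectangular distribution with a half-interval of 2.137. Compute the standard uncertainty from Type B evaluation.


u_B = half_width / sqrt(3)
u_B = 2.137 / 1.7320508
u_B = 1.2338

1.2338


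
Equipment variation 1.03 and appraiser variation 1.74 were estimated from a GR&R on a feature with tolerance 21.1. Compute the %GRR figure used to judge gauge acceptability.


GRR = sqrt(EV^2 + AV^2) = sqrt(1.03^2 + 1.74^2) = 2.022004
%GRR = GRR / tol * 100 = 2.022004 / 21.1 * 100
%GRR = 9.5830

9.5830


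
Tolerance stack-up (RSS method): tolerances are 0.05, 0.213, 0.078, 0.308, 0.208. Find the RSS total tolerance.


RSS = sqrt(0.05^2 + 0.213^2 + 0.078^2 + 0.308^2 + 0.208^2)
= sqrt(0.192081)
= 0.4383

0.4383


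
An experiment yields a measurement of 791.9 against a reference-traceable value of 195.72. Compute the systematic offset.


Systematic error = measured - true
= 791.9 - 195.72
= 596.1800

596.1800


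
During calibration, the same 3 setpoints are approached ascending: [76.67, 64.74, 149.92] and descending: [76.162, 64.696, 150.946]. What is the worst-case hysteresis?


|76.67 - 76.162| = 0.5080
|64.74 - 64.696| = 0.0440
|149.92 - 150.946| = 1.0260
hysteresis = max(diffs) = 1.0260

1.0260


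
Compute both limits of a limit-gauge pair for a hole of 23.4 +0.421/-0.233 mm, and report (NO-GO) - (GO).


GO = nominal - lower_tol (smallest hole = maximum material condition)
GO = 23.4 - 0.233 = 23.167
NO-GO = nominal + upper_tol (largest hole = least material condition)
NO-GO = 23.4 + 0.421 = 23.821
spread = NO-GO - GO = 23.821 - 23.167 = 0.6540

0.6540


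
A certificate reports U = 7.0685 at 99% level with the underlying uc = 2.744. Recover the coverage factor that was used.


k = U / uc
k = 7.0685 / 2.744
k = 2.576

2.576


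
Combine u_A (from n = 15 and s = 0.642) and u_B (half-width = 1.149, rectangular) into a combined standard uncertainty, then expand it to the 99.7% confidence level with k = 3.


u_A = s / sqrt(n) = 0.642 / sqrt(15) = 0.16576369
u_B = half_width / sqrt(3) = 1.149 / sqrt(3) = 0.66337546
uc = sqrt(u_A^2 + u_B^2) = sqrt(0.16576369^2 + 0.66337546^2) = 0.68377233
U = k * uc = 3 * 0.68377233
U = 2.0513

2.0513


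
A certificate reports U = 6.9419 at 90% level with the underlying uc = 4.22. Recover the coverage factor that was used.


k = U / uc
k = 6.9419 / 4.22
k = 1.645

1.645


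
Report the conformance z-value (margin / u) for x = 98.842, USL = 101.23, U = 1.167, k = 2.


u = U / k = 1.167 / 2 = 0.5835
margin = |USL - x| = |101.23 - 98.842| = 2.388
z = margin / u = 2.388 / 0.5835
z = 4.0925

4.0925


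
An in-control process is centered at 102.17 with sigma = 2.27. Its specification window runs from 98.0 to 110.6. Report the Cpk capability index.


Cpu = (USL - mean) / (3*sigma) = (110.6 - 102.17) / (3*2.27) = 1.2379
Cpl = (mean - LSL) / (3*sigma) = (102.17 - 98.0) / (3*2.27) = 0.6123
Cpk = min(Cpu, Cpl) = 0.6123

0.6123


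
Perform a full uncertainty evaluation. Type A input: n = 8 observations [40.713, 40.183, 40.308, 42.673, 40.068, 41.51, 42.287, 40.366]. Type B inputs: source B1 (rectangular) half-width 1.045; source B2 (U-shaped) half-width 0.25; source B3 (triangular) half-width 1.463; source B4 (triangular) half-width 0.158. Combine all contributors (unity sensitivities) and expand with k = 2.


mean = (40.713 + 40.183 + 40.308 + 42.673 + 40.068 + 41.51 + 42.287 + 40.366) / 8 = 41.0135
s = sqrt(sum((x - mean)^2)/(n-1)) = 1.0151173
u_A = s / sqrt(n) = 1.0151173 / sqrt(8) = 0.35889816
u_B1 = 1.045 / sqrt(3) = 0.60333103
u_B2 = 0.25 / sqrt(2) = 0.1767767
u_B3 = 1.463 / sqrt(6) = 0.59726725
u_B4 = 0.158 / sqrt(6) = 0.06450323
uc = sqrt(0.35889816^2 + 0.60333103^2 + 0.1767767^2 + 0.59726725^2 + 0.06450323^2) = 0.9407205
U = k * uc = 2 * 0.9407205
U = 1.8814

1.8814


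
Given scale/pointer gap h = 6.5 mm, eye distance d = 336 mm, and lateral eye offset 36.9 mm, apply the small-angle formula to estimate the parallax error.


error = h * offset / d
= 6.5 * 36.9 / 336
= 0.7138

0.7138


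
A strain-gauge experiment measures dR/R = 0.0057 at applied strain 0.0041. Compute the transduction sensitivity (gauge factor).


GF = (dR/R) / epsilon
= 0.0057 / 0.0041
= 1.3902

1.3902


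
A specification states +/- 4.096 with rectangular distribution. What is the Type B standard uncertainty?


u_B = half_width / sqrt(3)
u_B = 4.096 / 1.7320508
u_B = 2.3648

2.3648


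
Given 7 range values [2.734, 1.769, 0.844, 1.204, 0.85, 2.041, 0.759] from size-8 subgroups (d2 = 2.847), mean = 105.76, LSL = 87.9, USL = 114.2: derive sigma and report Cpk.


R_bar = (2.734 + 1.769 + 0.844 + 1.204 + 0.85 + 2.041 + 0.759) / 7 = 1.4572857
sigma = R_bar / d2 = 1.4572857 / 2.847 = 0.51186712
Cp = (USL - LSL)/(6*sigma) = (114.2 - 87.9)/(6*0.51186712) = 8.5634
Cpu = (114.2 - 105.76)/(3*0.51186712) = 5.4962
Cpl = (105.76 - 87.9)/(3*0.51186712) = 11.6306
Cpk = min(Cpu, Cpl) = 5.4962

5.4962


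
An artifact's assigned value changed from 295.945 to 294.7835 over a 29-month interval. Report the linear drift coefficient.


rate = (v2 - v1) / months
= (294.7835 - 295.945) / 29
= -1.1615 / 29
= -0.0401

-0.0401


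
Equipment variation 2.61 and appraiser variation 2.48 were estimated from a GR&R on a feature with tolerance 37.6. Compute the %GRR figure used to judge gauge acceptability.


GRR = sqrt(EV^2 + AV^2) = sqrt(2.61^2 + 2.48^2) = 3.6003472
%GRR = GRR / tol * 100 = 3.6003472 / 37.6 * 100
%GRR = 9.5754

9.5754


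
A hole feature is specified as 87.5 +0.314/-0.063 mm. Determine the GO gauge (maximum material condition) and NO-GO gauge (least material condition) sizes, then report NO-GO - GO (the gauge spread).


GO = nominal - lower_tol (smallest hole = maximum material condition)
GO = 87.5 - 0.063 = 87.437
NO-GO = nominal + upper_tol (largest hole = least material condition)
NO-GO = 87.5 + 0.314 = 87.814
spread = NO-GO - GO = 87.814 - 87.437 = 0.3770

0.3770


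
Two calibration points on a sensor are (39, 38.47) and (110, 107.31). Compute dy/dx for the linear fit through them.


slope = (y2 - y1) / (x2 - x1)
= (107.31 - 38.47) / (110 - 39)
= 68.8400 / 71
= 0.9696

0.9696


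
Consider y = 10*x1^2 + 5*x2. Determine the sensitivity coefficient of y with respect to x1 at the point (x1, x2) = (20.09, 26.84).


y = 10*x1^2 + 5*x2
dy/dx1 = 2*10*x1
Evaluate at x1 = 20.09: c1 = 20 * 20.09
c1 = 401.8000

401.8000


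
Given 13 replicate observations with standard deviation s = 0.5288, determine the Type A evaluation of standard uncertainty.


u_A = s / sqrt(n)
u_A = 0.5288 / sqrt(13)
u_A = 0.5288 / 3.6055513
u_A = 0.1467

0.1467


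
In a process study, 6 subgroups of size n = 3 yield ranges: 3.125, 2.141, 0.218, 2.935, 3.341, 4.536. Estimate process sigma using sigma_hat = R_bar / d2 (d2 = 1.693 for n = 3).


R_bar = (3.125 + 2.141 + 0.218 + 2.935 + 3.341 + 4.536) / 6
R_bar = 16.296 / 6 = 2.716
sigma_hat = R_bar / d2 = 2.716 / 1.693 = 1.6043

1.6043


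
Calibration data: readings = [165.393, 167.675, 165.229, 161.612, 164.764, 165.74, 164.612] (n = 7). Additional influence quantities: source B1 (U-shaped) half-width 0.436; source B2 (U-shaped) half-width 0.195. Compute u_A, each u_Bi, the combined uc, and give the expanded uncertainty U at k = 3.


mean = (165.393 + 167.675 + 165.229 + 161.612 + 164.764 + 165.74 + 164.612) / 7 = 165.0035714
s = sqrt(sum((x - mean)^2)/(n-1)) = 1.8071529
u_A = s / sqrt(n) = 1.8071529 / sqrt(7) = 0.68303959
u_B1 = 0.436 / sqrt(2) = 0.30829856
u_B2 = 0.195 / sqrt(2) = 0.13788582
uc = sqrt(0.68303959^2 + 0.30829856^2 + 0.13788582^2) = 0.76197348
U = k * uc = 3 * 0.76197348
U = 2.2859

2.2859


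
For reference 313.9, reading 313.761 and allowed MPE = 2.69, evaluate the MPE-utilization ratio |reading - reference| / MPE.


e = indication - reference = 313.761 - 313.9 = -0.1390
|e| = 0.1390
ratio = |e| / MPE = 0.1390 / 2.69
ratio = 0.0517

0.0517


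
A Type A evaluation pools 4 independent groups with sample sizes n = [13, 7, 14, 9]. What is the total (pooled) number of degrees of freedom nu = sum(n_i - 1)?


nu = sum_i (n_i - 1)
nu = ((13 - 1) + (7 - 1) + (14 - 1) + (9 - 1))
nu = 12 + 6 + 13 + 8
nu = 39

39


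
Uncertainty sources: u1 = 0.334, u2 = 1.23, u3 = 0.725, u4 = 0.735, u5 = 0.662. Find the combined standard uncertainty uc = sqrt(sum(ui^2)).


uc = sqrt(0.334^2 + 1.23^2 + 0.725^2 + 0.735^2 + 0.662^2)
uc = sqrt(3.12855)
uc = 1.7688

1.7688


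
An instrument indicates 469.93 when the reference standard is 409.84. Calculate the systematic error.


Systematic error = measured - true
= 469.93 - 409.84
= 60.0900

60.0900


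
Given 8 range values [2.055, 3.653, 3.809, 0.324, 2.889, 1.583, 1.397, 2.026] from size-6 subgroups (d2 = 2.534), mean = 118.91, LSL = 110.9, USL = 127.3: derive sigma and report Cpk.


R_bar = (2.055 + 3.653 + 3.809 + 0.324 + 2.889 + 1.583 + 1.397 + 2.026) / 8 = 2.217
sigma = R_bar / d2 = 2.217 / 2.534 = 0.87490134
Cp = (USL - LSL)/(6*sigma) = (127.3 - 110.9)/(6*0.87490134) = 3.1242
Cpu = (127.3 - 118.91)/(3*0.87490134) = 3.1966
Cpl = (118.91 - 110.9)/(3*0.87490134) = 3.0518
Cpk = min(Cpu, Cpl) = 3.0518

3.0518
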